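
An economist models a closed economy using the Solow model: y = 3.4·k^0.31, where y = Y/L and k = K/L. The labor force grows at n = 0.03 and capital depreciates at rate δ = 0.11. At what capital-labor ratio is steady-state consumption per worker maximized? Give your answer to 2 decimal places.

n + δ = 0.03 + 0.11 = 0.14.
At the golden rule the marginal product of capital equals n+δ: 0.31·3.4·k^(0.31−1) = 0.14. Solving, k_gold = (0.31·3.4/0.14)^(1/0.69) ≈ 18.6465.

k_gold ≈ 18.65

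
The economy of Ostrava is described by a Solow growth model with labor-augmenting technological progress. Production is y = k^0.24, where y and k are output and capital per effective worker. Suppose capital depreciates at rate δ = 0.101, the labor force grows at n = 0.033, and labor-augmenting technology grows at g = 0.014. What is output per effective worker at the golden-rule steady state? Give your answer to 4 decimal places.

y_gold ≈ 1.1649

The effective depreciation rate is n + g + δ = 0.033 + 0.014 + 0.101 = 0.148.
Golden rule sets MPK = n+g+δ: 0.24·k^(0.24−1) = 0.148, so k_gold = (0.24/0.148)^(1/0.76) ≈ 1.8891.
Output: y_gold = k_gold^0.24 = 1.8891^0.24 ≈ 1.1649.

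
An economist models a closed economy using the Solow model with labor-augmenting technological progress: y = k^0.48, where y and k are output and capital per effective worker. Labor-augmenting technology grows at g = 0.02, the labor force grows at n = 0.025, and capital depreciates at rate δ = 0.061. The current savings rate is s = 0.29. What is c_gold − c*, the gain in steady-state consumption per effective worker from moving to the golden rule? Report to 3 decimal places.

n + g + δ = 0.025 + 0.02 + 0.061 = 0.106.
Current steady state (s = 0.29): k* = (0.29/0.106)^(1/0.52) ≈ 6.9273, y* = 6.9273^0.48 ≈ 2.5320, c* = (1−0.29)·2.5320 ≈ 1.7977.
Maximizing c = f(k) − (n+g+δ)·k gives f'(k) = n+g+δ, i.e. 0.48·k^(0.48−1) = 0.106, so k_gold = (0.48/0.106)^(1/0.52) ≈ 18.2564.
y_gold = 18.2564^0.48 ≈ 4.0316, c_gold = y_gold − 0.106·k_gold ≈ 2.0964.
Gain: Δc = 2.0964 − 1.7977 ≈ 0.2987.

Δc ≈ 0.299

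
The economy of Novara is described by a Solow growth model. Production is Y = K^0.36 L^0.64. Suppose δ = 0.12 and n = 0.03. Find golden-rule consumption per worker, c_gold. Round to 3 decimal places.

c_gold ≈ 1.047

Capital per worker breaks even when investment replaces (n + δ)·k; here n + δ = 0.15.
Maximizing c = f(k) − (n+δ)·k gives f'(k) = n+δ, i.e. 0.36·k^(0.36−1) = 0.15, so k_gold = (0.36/0.15)^(1/0.64) ≈ 3.9272.
y_gold = 3.9272^0.36 ≈ 1.6363.
c_gold = y_gold − (n+δ)·k_gold = 1.6363 − 0.15·3.9272 ≈ 1.0472.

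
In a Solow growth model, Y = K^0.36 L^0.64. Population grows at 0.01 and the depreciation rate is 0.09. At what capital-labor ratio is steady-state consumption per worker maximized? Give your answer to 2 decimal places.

k_gold ≈ 7.40

Capital per worker breaks even when investment replaces (n + δ)·k; here n + δ = 0.1.
Maximizing c = f(k) − (n+δ)·k gives f'(k) = n+δ, i.e. 0.36·k^(0.36−1) = 0.1, so k_gold = (0.36/0.1)^(1/0.64) ≈ 7.3998.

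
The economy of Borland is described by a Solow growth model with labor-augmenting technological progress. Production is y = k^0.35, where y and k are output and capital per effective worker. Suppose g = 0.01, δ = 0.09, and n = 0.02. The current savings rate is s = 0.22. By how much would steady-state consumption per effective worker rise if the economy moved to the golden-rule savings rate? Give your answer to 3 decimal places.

Δc ≈ 0.076

n + g + δ = 0.02 + 0.01 + 0.09 = 0.12.
Current steady state (s = 0.22): k* = (0.22/0.12)^(1/0.65) ≈ 2.5409, y* = 2.5409^0.35 ≈ 1.3859, c* = (1−0.22)·1.3859 ≈ 1.0810.
Golden rule sets MPK = n+g+δ: 0.35·k^(0.35−1) = 0.12, so k_gold = (0.35/0.12)^(1/0.65) ≈ 5.1905.
y_gold = 5.1905^0.35 ≈ 1.7796, c_gold = y_gold − 0.12·k_gold ≈ 1.1567.
Gain: Δc = 1.1567 − 1.0810 ≈ 0.0757.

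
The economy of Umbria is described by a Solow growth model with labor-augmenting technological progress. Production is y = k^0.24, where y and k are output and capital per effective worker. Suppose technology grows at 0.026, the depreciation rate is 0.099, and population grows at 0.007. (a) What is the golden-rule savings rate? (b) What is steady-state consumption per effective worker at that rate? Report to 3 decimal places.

The effective depreciation rate is n + g + δ = 0.007 + 0.026 + 0.099 = 0.132.
For Cobb-Douglas, s_gold equals capital's share: s_gold = 0.24.
Golden rule sets MPK = n+g+δ: 0.24·k^(0.24−1) = 0.132, so k_gold = (0.24/0.132)^(1/0.76) ≈ 2.1960.
y_gold = 2.1960^0.24 ≈ 1.2078; c_gold = (1−0.24)·y_gold ≈ 0.9179.

(a) s_gold = 0.240; (b) c_gold ≈ 0.918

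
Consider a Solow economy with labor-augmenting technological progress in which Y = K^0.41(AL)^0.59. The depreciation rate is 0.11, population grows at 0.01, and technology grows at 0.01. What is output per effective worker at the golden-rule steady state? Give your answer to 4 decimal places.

Capital per effective worker breaks even when investment replaces (n + g + δ)·k; here n + g + δ = 0.13.
Golden rule sets MPK = n+g+δ: 0.41·k^(0.41−1) = 0.13, so k_gold = (0.41/0.13)^(1/0.59) ≈ 7.0064.
Output: y_gold = k_gold^0.41 = 7.0064^0.41 ≈ 2.2215.

y_gold ≈ 2.2215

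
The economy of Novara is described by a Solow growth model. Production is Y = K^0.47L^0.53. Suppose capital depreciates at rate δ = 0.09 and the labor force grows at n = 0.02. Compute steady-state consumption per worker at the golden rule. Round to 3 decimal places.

c_gold ≈ 1.921

Break-even investment rate: n + δ = 0.02 + 0.09 = 0.11.
Maximizing c = f(k) − (n+δ)·k gives f'(k) = n+δ, i.e. 0.47·k^(0.47−1) = 0.11, so k_gold = (0.47/0.11)^(1/0.53) ≈ 15.4885.
y_gold = 15.4885^0.47 ≈ 3.6250.
c_gold = y_gold − (n+δ)·k_gold = 3.6250 − 0.11·15.4885 ≈ 1.9212.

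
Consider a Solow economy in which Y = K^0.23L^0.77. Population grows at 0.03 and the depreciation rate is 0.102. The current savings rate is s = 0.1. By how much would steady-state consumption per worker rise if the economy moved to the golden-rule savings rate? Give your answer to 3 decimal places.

Break-even investment rate: n + δ = 0.03 + 0.102 = 0.132.
Current steady state (s = 0.1): k* = (0.1/0.132)^(1/0.77) ≈ 0.6973, y* = 0.6973^0.23 ≈ 0.9204, c* = (1−0.1)·0.9204 ≈ 0.8284.
At the golden rule the marginal product of capital equals n+δ: 0.23·k^(0.23−1) = 0.132. Solving, k_gold = (0.23/0.132)^(1/0.77) ≈ 2.0568.
y_gold = 2.0568^0.23 ≈ 1.1804, c_gold = y_gold − 0.132·k_gold ≈ 0.9089.
Gain: Δc = 0.9089 − 0.8284 ≈ 0.0805.

Δc ≈ 0.081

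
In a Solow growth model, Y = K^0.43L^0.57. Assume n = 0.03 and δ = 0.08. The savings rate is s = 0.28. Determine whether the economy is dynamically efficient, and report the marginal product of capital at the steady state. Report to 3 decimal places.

The effective depreciation rate is n + δ = 0.03 + 0.08 = 0.11.
Steady-state k*: s·k^0.43 = 0.11·k gives k* = (0.28/0.11)^(1/0.57) ≈ 5.1507.
MPK = 0.43·5.1507^(-0.57) ≈ 0.1689.
MPK > n+δ = 0.11, so the economy is dynamically efficient (under-saving).

dynamically efficient; MPK ≈ 0.169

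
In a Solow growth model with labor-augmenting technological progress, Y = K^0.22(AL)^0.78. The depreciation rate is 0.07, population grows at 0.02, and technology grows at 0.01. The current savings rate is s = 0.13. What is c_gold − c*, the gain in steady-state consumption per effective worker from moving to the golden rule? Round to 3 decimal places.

Δc ≈ 0.037

Break-even investment rate: n + g + δ = 0.02 + 0.01 + 0.07 = 0.1.
Current steady state (s = 0.13): k* = (0.13/0.1)^(1/0.78) ≈ 1.3998, y* = 1.3998^0.22 ≈ 1.0768, c* = (1−0.13)·1.0768 ≈ 0.9368.
At the golden rule the marginal product of capital equals n+g+δ: 0.22·k^(0.22−1) = 0.1. Solving, k_gold = (0.22/0.1)^(1/0.78) ≈ 2.7479.
y_gold = 2.7479^0.22 ≈ 1.2491, c_gold = y_gold − 0.1·k_gold ≈ 0.9743.
Gain: Δc = 0.9743 − 0.9368 ≈ 0.0374.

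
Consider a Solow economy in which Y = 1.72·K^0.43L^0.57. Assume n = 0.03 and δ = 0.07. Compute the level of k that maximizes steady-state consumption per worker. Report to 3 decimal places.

Break-even investment rate: n + δ = 0.03 + 0.07 = 0.1.
At the golden rule the marginal product of capital equals n+δ: 0.43·1.72·k^(0.43−1) = 0.1. Solving, k_gold = (0.43·1.72/0.1)^(1/0.57) ≈ 33.4623.

k_gold ≈ 33.462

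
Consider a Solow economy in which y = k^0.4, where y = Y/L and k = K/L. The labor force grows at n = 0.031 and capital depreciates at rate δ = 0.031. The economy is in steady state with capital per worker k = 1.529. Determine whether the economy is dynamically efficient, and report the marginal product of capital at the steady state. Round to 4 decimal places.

dynamically efficient; MPK ≈ 0.3100

The effective depreciation rate is n + δ = 0.031 + 0.031 = 0.062.
MPK = 0.4·k^(0.4−1) = 0.4·1.529^(-0.6) ≈ 0.3100.
MPK > 0.062, so the economy is dynamically efficient (under-saving).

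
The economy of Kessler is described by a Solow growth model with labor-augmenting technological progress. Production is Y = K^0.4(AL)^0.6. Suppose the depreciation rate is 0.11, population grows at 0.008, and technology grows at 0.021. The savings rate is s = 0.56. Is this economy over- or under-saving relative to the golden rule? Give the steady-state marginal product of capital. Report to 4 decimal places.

over-saving; MPK ≈ 0.0993

Break-even investment rate: n + g + δ = 0.008 + 0.021 + 0.11 = 0.139.
Steady-state k*: s·k^0.4 = 0.139·k gives k* = (0.56/0.139)^(1/0.6) ≈ 10.2005.
MPK = 0.4·10.2005^(-0.6) ≈ 0.0993.
MPK < n+g+δ = 0.139, so the economy is dynamically inefficient (over-saving).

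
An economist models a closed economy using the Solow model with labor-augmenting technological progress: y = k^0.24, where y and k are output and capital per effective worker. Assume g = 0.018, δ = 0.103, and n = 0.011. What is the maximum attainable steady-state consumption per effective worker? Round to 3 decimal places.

c_gold ≈ 0.918

n + g + δ = 0.011 + 0.018 + 0.103 = 0.132.
At the golden rule the marginal product of capital equals n+g+δ: 0.24·k^(0.24−1) = 0.132. Solving, k_gold = (0.24/0.132)^(1/0.76) ≈ 2.1960.
y_gold = 2.1960^0.24 ≈ 1.2078.
c_gold = y_gold − (n+g+δ)·k_gold = 1.2078 − 0.132·2.1960 ≈ 0.9179.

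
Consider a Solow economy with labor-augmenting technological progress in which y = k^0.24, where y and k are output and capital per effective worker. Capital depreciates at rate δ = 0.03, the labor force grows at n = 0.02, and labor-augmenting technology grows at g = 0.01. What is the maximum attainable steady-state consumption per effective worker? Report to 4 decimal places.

The effective depreciation rate is n + g + δ = 0.02 + 0.01 + 0.03 = 0.06.
At the golden rule the marginal product of capital equals n+g+δ: 0.24·k^(0.24−1) = 0.06. Solving, k_gold = (0.24/0.06)^(1/0.76) ≈ 6.1970.
y_gold = 6.1970^0.24 ≈ 1.5493.
c_gold = y_gold − (n+g+δ)·k_gold = 1.5493 − 0.06·6.1970 ≈ 1.1774.

c_gold ≈ 1.1774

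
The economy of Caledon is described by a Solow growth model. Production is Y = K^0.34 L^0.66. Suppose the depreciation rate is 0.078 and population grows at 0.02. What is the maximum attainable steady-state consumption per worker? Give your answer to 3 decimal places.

c_gold ≈ 1.253

Break-even investment rate: n + δ = 0.02 + 0.078 = 0.098.
Setting f'(k) = n+δ gives 0.34·k^(0.34−1) = 0.098, hence k_gold = (0.34/0.098)^(1/0.66) ≈ 6.5851.
y_gold = 6.5851^0.34 ≈ 1.8981.
c_gold = y_gold − (n+δ)·k_gold = 1.8981 − 0.098·6.5851 ≈ 1.2527.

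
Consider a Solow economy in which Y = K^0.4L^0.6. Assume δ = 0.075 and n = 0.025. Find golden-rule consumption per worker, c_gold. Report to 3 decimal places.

c_gold ≈ 1.512

n + δ = 0.025 + 0.075 = 0.1.
At the golden rule the marginal product of capital equals n+δ: 0.4·k^(0.4−1) = 0.1. Solving, k_gold = (0.4/0.1)^(1/0.6) ≈ 10.0794.
y_gold = 10.0794^0.4 ≈ 2.5198.
c_gold = y_gold − (n+δ)·k_gold = 2.5198 − 0.1·10.0794 ≈ 1.5119.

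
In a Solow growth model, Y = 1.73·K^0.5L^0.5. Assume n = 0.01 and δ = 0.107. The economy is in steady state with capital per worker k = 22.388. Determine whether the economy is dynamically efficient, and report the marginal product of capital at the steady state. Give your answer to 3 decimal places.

The effective depreciation rate is n + δ = 0.01 + 0.107 = 0.117.
MPK = 0.5·1.73·k^(0.5−1) = 0.5·1.73·22.388^(-0.5) ≈ 0.1828.
MPK > 0.117, so the economy is dynamically efficient (under-saving).

dynamically efficient; MPK ≈ 0.183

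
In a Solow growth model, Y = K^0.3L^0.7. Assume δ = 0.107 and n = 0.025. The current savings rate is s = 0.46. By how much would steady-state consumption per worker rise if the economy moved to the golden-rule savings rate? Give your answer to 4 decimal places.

Capital per worker breaks even when investment replaces (n + δ)·k; here n + δ = 0.132.
Current steady state (s = 0.46): k* = (0.46/0.132)^(1/0.7) ≈ 5.9504, y* = 5.9504^0.3 ≈ 1.7075, c* = (1−0.46)·1.7075 ≈ 0.9221.
Golden rule sets MPK = n+δ: 0.3·k^(0.3−1) = 0.132, so k_gold = (0.3/0.132)^(1/0.7) ≈ 3.2311.
y_gold = 3.2311^0.3 ≈ 1.4217, c_gold = y_gold − 0.132·k_gold ≈ 0.9952.
Gain: Δc = 0.9952 − 0.9221 ≈ 0.0731.

Δc ≈ 0.0731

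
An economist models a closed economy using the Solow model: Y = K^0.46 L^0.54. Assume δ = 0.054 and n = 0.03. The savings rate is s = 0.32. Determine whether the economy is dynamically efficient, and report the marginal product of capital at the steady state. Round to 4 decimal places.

dynamically efficient; MPK ≈ 0.1208

n + δ = 0.03 + 0.054 = 0.084.
Steady-state k*: s·k^0.46 = 0.084·k gives k* = (0.32/0.084)^(1/0.54) ≈ 11.9038.
MPK = 0.46·11.9038^(-0.54) ≈ 0.1208.
MPK > n+δ = 0.084, so the economy is dynamically efficient (under-saving).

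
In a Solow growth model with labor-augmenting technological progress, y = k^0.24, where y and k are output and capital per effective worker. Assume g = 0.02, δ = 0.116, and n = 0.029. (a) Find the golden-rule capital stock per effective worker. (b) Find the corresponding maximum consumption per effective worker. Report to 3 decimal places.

(a) k_gold ≈ 1.637; (b) c_gold ≈ 0.855

Capital per effective worker breaks even when investment replaces (n + g + δ)·k; here n + g + δ = 0.165.
Maximizing c = f(k) − (n+g+δ)·k gives f'(k) = n+g+δ, i.e. 0.24·k^(0.24−1) = 0.165, so k_gold = (0.24/0.165)^(1/0.76) ≈ 1.6372.
y_gold = 1.6372^0.24 ≈ 1.1256; c_gold = y_gold − 0.165·k_gold ≈ 0.8555.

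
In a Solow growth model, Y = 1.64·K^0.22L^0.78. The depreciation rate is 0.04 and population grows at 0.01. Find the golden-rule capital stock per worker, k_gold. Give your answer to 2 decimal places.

k_gold ≈ 12.60

The effective depreciation rate is n + δ = 0.01 + 0.04 = 0.05.
Maximizing c = f(k) − (n+δ)·k gives f'(k) = n+δ, i.e. 0.22·1.64·k^(0.22−1) = 0.05, so k_gold = (0.22·1.64/0.05)^(1/0.78) ≈ 12.6003.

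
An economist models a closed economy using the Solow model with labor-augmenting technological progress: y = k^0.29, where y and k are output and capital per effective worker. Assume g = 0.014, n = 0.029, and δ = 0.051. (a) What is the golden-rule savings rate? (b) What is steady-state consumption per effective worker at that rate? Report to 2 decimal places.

(a) s_gold = 0.29; (b) c_gold ≈ 1.12

n + g + δ = 0.029 + 0.014 + 0.051 = 0.094.
For Cobb-Douglas, s_gold equals capital's share: s_gold = 0.29.
At the golden rule the marginal product of capital equals n+g+δ: 0.29·k^(0.29−1) = 0.094. Solving, k_gold = (0.29/0.094)^(1/0.71) ≈ 4.8878.
y_gold = 4.8878^0.29 ≈ 1.5843; c_gold = (1−0.29)·y_gold ≈ 1.1249.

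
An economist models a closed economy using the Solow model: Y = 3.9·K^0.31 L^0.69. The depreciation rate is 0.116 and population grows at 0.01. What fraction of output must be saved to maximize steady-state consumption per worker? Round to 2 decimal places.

s_gold = 0.31

n + δ = 0.01 + 0.116 = 0.126.
At the golden rule MPK = n+δ, and in any Cobb-Douglas steady state s = (n+δ)·k/y = MPK·k/y = capital's share 0.31.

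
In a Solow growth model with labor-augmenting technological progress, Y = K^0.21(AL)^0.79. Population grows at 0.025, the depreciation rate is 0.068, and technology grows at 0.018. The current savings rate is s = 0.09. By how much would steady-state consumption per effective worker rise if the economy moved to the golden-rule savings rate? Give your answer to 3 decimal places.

The effective depreciation rate is n + g + δ = 0.025 + 0.018 + 0.068 = 0.111.
Current steady state (s = 0.09): k* = (0.09/0.111)^(1/0.79) ≈ 0.7668, y* = 0.7668^0.21 ≈ 0.9458, c* = (1−0.09)·0.9458 ≈ 0.8607.
At the golden rule the marginal product of capital equals n+g+δ: 0.21·k^(0.21−1) = 0.111. Solving, k_gold = (0.21/0.111)^(1/0.79) ≈ 2.2413.
y_gold = 2.2413^0.21 ≈ 1.1847, c_gold = y_gold − 0.111·k_gold ≈ 0.9359.
Gain: Δc = 0.9359 − 0.8607 ≈ 0.0752.

Δc ≈ 0.075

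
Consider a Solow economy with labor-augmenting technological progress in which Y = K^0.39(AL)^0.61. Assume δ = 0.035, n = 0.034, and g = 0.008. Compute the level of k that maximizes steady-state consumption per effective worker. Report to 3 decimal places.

k_gold ≈ 14.290

Capital per effective worker breaks even when investment replaces (n + g + δ)·k; here n + g + δ = 0.077.
At the golden rule the marginal product of capital equals n+g+δ: 0.39·k^(0.39−1) = 0.077. Solving, k_gold = (0.39/0.077)^(1/0.61) ≈ 14.2902.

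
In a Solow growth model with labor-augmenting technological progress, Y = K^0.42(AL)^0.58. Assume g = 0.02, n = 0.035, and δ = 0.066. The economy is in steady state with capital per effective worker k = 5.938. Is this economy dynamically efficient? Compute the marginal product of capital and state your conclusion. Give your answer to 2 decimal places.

dynamically efficient; MPK ≈ 0.15

The effective depreciation rate is n + g + δ = 0.035 + 0.02 + 0.066 = 0.121.
MPK = 0.42·k^(0.42−1) = 0.42·5.938^(-0.58) ≈ 0.1495.
MPK > 0.121, so the economy is dynamically efficient (under-saving).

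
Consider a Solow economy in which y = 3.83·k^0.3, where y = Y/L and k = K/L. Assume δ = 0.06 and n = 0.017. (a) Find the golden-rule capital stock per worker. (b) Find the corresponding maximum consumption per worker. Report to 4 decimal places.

Break-even investment rate: n + δ = 0.017 + 0.06 = 0.077.
At the golden rule the marginal product of capital equals n+δ: 0.3·3.83·k^(0.3−1) = 0.077. Solving, k_gold = (0.3·3.83/0.077)^(1/0.7) ≈ 47.5225.
y_gold = 3.83·47.5225^0.3 ≈ 12.1974; c_gold = y_gold − 0.077·k_gold ≈ 8.5382.

(a) k_gold ≈ 47.5225; (b) c_gold ≈ 8.5382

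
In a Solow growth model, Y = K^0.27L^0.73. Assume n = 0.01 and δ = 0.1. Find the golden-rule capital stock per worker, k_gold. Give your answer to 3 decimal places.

k_gold ≈ 3.421

n + δ = 0.01 + 0.1 = 0.11.
Setting f'(k) = n+δ gives 0.27·k^(0.27−1) = 0.11, hence k_gold = (0.27/0.11)^(1/0.73) ≈ 3.4214.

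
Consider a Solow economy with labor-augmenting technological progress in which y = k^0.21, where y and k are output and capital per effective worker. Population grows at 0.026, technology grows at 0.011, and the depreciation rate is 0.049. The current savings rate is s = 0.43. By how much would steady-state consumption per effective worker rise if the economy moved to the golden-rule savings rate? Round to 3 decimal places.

Δc ≈ 0.127

Break-even investment rate: n + g + δ = 0.026 + 0.011 + 0.049 = 0.086.
Current steady state (s = 0.43): k* = (0.43/0.086)^(1/0.79) ≈ 7.6696, y* = 7.6696^0.21 ≈ 1.5339, c* = (1−0.43)·1.5339 ≈ 0.8743.
Golden rule sets MPK = n+g+δ: 0.21·k^(0.21−1) = 0.086, so k_gold = (0.21/0.086)^(1/0.79) ≈ 3.0959.
y_gold = 3.0959^0.21 ≈ 1.2678, c_gold = y_gold − 0.086·k_gold ≈ 1.0016.
Gain: Δc = 1.0016 − 0.8743 ≈ 0.1273.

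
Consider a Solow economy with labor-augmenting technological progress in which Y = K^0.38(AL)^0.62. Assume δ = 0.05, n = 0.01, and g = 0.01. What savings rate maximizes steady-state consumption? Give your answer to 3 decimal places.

The effective depreciation rate is n + g + δ = 0.01 + 0.01 + 0.05 = 0.07.
At the golden rule MPK = n+g+δ, and in any Cobb-Douglas steady state s = (n+g+δ)·k/y = MPK·k/y = capital's share 0.38.

s_gold = 0.380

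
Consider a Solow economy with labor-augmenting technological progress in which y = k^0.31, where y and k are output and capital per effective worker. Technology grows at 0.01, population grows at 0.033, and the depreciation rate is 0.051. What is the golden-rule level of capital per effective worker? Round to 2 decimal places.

k_gold ≈ 5.64

n + g + δ = 0.033 + 0.01 + 0.051 = 0.094.
Golden rule sets MPK = n+g+δ: 0.31·k^(0.31−1) = 0.094, so k_gold = (0.31/0.094)^(1/0.69) ≈ 5.6372.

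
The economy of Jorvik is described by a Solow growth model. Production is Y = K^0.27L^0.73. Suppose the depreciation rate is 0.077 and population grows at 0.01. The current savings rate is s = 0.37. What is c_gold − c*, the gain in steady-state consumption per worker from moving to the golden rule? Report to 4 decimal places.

Δc ≈ 0.0336

Break-even investment rate: n + δ = 0.01 + 0.077 = 0.087.
Current steady state (s = 0.37): k* = (0.37/0.087)^(1/0.73) ≈ 7.2646, y* = 7.2646^0.27 ≈ 1.7082, c* = (1−0.37)·1.7082 ≈ 1.0761.
Setting f'(k) = n+δ gives 0.27·k^(0.27−1) = 0.087, hence k_gold = (0.27/0.087)^(1/0.73) ≈ 4.7180.
y_gold = 4.7180^0.27 ≈ 1.5203, c_gold = y_gold − 0.087·k_gold ≈ 1.1098.
Gain: Δc = 1.1098 − 1.0761 ≈ 0.0336.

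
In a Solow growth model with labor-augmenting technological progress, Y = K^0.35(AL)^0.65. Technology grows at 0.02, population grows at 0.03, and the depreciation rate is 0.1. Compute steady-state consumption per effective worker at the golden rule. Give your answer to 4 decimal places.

c_gold ≈ 1.0258

Break-even investment rate: n + g + δ = 0.03 + 0.02 + 0.1 = 0.15.
Setting f'(k) = n+g+δ gives 0.35·k^(0.35−1) = 0.15, hence k_gold = (0.35/0.15)^(1/0.65) ≈ 3.6823.
y_gold = 3.6823^0.35 ≈ 1.5781.
c_gold = y_gold − (n+g+δ)·k_gold = 1.5781 − 0.15·3.6823 ≈ 1.0258.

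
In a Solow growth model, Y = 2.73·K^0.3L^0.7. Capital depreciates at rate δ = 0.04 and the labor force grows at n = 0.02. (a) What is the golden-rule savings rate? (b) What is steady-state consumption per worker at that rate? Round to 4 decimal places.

Capital per worker breaks even when investment replaces (n + δ)·k; here n + δ = 0.06.
For Cobb-Douglas, s_gold equals capital's share: s_gold = 0.3.
Setting f'(k) = n+δ gives 0.3·2.73·k^(0.3−1) = 0.06, hence k_gold = (0.3·2.73/0.06)^(1/0.7) ≈ 41.8425.
y_gold = 2.73·41.8425^0.3 ≈ 8.3685; c_gold = (1−0.3)·y_gold ≈ 5.8580.

(a) s_gold = 0.3000; (b) c_gold ≈ 5.8580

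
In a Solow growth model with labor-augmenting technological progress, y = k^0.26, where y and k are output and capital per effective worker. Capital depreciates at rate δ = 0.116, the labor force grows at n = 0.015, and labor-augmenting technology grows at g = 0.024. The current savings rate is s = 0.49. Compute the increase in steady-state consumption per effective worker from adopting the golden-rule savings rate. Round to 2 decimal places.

Δc ≈ 0.12

The effective depreciation rate is n + g + δ = 0.015 + 0.024 + 0.116 = 0.155.
Current steady state (s = 0.49): k* = (0.49/0.155)^(1/0.74) ≈ 4.7369, y* = 4.7369^0.26 ≈ 1.4984, c* = (1−0.49)·1.4984 ≈ 0.7642.
At the golden rule the marginal product of capital equals n+g+δ: 0.26·k^(0.26−1) = 0.155. Solving, k_gold = (0.26/0.155)^(1/0.74) ≈ 2.0117.
y_gold = 2.0117^0.26 ≈ 1.1993, c_gold = y_gold − 0.155·k_gold ≈ 0.8875.
Gain: Δc = 0.8875 − 0.7642 ≈ 0.1233.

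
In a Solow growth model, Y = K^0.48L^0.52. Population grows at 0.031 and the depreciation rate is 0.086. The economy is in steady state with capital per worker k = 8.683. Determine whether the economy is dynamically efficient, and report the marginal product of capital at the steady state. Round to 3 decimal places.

n + δ = 0.031 + 0.086 = 0.117.
MPK = 0.48·k^(0.48−1) = 0.48·8.683^(-0.52) ≈ 0.1560.
MPK > 0.117, so the economy is dynamically efficient (under-saving).

dynamically efficient; MPK ≈ 0.156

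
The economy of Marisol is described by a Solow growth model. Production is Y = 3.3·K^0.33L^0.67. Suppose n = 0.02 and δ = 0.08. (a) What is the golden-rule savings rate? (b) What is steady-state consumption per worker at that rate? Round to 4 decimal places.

Break-even investment rate: n + δ = 0.02 + 0.08 = 0.1.
For Cobb-Douglas, s_gold equals capital's share: s_gold = 0.33.
Setting f'(k) = n+δ gives 0.33·3.3·k^(0.33−1) = 0.1, hence k_gold = (0.33·3.3/0.1)^(1/0.67) ≈ 35.3023.
y_gold = 3.3·35.3023^0.33 ≈ 10.6977; c_gold = (1−0.33)·y_gold ≈ 7.1674.

(a) s_gold = 0.3300; (b) c_gold ≈ 7.1674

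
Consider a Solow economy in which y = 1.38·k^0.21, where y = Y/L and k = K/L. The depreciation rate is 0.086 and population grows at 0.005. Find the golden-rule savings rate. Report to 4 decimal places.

s_gold = 0.2100

Break-even investment rate: n + δ = 0.005 + 0.086 = 0.091.
At the golden rule MPK = n+δ, and in any Cobb-Douglas steady state s = (n+δ)·k/y = MPK·k/y = capital's share 0.21.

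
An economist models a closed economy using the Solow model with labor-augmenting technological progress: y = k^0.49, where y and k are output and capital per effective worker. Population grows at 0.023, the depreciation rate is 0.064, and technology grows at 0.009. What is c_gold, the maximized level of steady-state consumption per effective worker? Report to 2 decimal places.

c_gold ≈ 2.44

The effective depreciation rate is n + g + δ = 0.023 + 0.009 + 0.064 = 0.096.
Maximizing c = f(k) − (n+g+δ)·k gives f'(k) = n+g+δ, i.e. 0.49·k^(0.49−1) = 0.096, so k_gold = (0.49/0.096)^(1/0.51) ≈ 24.4393.
y_gold = 24.4393^0.49 ≈ 4.7881.
c_gold = y_gold − (n+g+δ)·k_gold = 4.7881 − 0.096·24.4393 ≈ 2.4419.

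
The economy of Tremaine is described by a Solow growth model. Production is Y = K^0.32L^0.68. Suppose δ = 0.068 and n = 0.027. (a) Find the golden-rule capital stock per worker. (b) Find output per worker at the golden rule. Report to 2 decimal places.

Break-even investment rate: n + δ = 0.027 + 0.068 = 0.095.
Setting f'(k) = n+δ gives 0.32·k^(0.32−1) = 0.095, hence k_gold = (0.32/0.095)^(1/0.68) ≈ 5.9652.
y_gold = 5.9652^0.32 ≈ 1.7709.

(a) k_gold ≈ 5.97; (b) y_gold ≈ 1.77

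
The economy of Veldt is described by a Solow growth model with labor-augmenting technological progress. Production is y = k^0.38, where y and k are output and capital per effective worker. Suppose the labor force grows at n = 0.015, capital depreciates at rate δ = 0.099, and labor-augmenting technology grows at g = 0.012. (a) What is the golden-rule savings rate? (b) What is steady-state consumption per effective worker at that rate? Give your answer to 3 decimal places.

Break-even investment rate: n + g + δ = 0.015 + 0.012 + 0.099 = 0.126.
For Cobb-Douglas, s_gold equals capital's share: s_gold = 0.38.
At the golden rule the marginal product of capital equals n+g+δ: 0.38·k^(0.38−1) = 0.126. Solving, k_gold = (0.38/0.126)^(1/0.62) ≈ 5.9326.
y_gold = 5.9326^0.38 ≈ 1.9671; c_gold = (1−0.38)·y_gold ≈ 1.2196.

(a) s_gold = 0.380; (b) c_gold ≈ 1.220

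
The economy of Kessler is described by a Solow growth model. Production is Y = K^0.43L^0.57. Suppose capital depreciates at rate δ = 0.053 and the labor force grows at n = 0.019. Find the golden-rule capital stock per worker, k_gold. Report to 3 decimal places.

n + δ = 0.019 + 0.053 = 0.072.
Setting f'(k) = n+δ gives 0.43·k^(0.43−1) = 0.072, hence k_gold = (0.43/0.072)^(1/0.57) ≈ 22.9955.

k_gold ≈ 22.995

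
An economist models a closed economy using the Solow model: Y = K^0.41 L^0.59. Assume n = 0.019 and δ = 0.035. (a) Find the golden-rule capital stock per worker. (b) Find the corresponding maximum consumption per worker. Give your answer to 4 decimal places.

n + δ = 0.019 + 0.035 = 0.054.
Maximizing c = f(k) − (n+δ)·k gives f'(k) = n+δ, i.e. 0.41·k^(0.41−1) = 0.054, so k_gold = (0.41/0.054)^(1/0.59) ≈ 31.0589.
y_gold = 31.0589^0.41 ≈ 4.0907; c_gold = y_gold − 0.054·k_gold ≈ 2.4135.

(a) k_gold ≈ 31.0589; (b) c_gold ≈ 2.4135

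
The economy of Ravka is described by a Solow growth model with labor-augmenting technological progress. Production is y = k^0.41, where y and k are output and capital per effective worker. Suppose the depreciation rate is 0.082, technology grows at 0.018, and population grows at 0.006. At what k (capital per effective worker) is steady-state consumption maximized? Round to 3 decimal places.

Capital per effective worker breaks even when investment replaces (n + g + δ)·k; here n + g + δ = 0.106.
At the golden rule the marginal product of capital equals n+g+δ: 0.41·k^(0.41−1) = 0.106. Solving, k_gold = (0.41/0.106)^(1/0.59) ≈ 9.9021.

k_gold ≈ 9.902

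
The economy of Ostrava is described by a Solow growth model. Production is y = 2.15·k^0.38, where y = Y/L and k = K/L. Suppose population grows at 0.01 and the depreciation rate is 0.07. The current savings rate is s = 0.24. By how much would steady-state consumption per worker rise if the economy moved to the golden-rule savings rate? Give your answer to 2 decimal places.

Break-even investment rate: n + δ = 0.01 + 0.07 = 0.08.
Current steady state (s = 0.24): k* = (0.24·2.15/0.08)^(1/0.62) ≈ 20.2182, y* = 2.15·20.2182^0.38 ≈ 6.7394, c* = (1−0.24)·6.7394 ≈ 5.1219.
At the golden rule the marginal product of capital equals n+δ: 0.38·2.15·k^(0.38−1) = 0.08. Solving, k_gold = (0.38·2.15/0.08)^(1/0.62) ≈ 42.4260.
y_gold = 2.15·42.4260^0.38 ≈ 8.9318, c_gold = y_gold − 0.08·k_gold ≈ 5.5377.
Gain: Δc = 5.5377 − 5.1219 ≈ 0.4158.

Δc ≈ 0.42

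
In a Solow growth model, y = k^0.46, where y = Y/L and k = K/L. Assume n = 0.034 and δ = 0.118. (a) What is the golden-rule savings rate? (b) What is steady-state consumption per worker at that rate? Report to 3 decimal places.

(a) s_gold = 0.460; (b) c_gold ≈ 1.387

n + δ = 0.034 + 0.118 = 0.152.
For Cobb-Douglas, s_gold equals capital's share: s_gold = 0.46.
Maximizing c = f(k) − (n+δ)·k gives f'(k) = n+δ, i.e. 0.46·k^(0.46−1) = 0.152, so k_gold = (0.46/0.152)^(1/0.54) ≈ 7.7729.
y_gold = 7.7729^0.46 ≈ 2.5684; c_gold = (1−0.46)·y_gold ≈ 1.3870.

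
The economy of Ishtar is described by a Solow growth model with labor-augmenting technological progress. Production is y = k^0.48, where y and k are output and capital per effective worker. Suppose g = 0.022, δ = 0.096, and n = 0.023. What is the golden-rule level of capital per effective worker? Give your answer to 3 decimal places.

k_gold ≈ 10.547

The effective depreciation rate is n + g + δ = 0.023 + 0.022 + 0.096 = 0.141.
Golden rule sets MPK = n+g+δ: 0.48·k^(0.48−1) = 0.141, so k_gold = (0.48/0.141)^(1/0.52) ≈ 10.5468.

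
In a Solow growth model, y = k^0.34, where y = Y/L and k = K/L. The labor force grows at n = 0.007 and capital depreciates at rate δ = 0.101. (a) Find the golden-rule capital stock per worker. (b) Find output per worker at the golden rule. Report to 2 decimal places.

The effective depreciation rate is n + δ = 0.007 + 0.101 = 0.108.
Setting f'(k) = n+δ gives 0.34·k^(0.34−1) = 0.108, hence k_gold = (0.34/0.108)^(1/0.66) ≈ 5.6837.
y_gold = 5.6837^0.34 ≈ 1.8054.

(a) k_gold ≈ 5.68; (b) y_gold ≈ 1.81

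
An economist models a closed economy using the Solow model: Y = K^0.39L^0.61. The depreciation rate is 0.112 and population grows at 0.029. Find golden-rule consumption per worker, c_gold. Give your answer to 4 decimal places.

n + δ = 0.029 + 0.112 = 0.141.
Maximizing c = f(k) − (n+δ)·k gives f'(k) = n+δ, i.e. 0.39·k^(0.39−1) = 0.141, so k_gold = (0.39/0.141)^(1/0.61) ≈ 5.3007.
y_gold = 5.3007^0.39 ≈ 1.9164.
c_gold = y_gold − (n+δ)·k_gold = 1.9164 − 0.141·5.3007 ≈ 1.1690.

c_gold ≈ 1.1690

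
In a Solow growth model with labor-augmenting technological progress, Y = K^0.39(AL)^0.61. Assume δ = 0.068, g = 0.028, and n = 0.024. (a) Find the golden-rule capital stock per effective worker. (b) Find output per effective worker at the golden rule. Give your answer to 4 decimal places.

(a) k_gold ≈ 6.9048; (b) y_gold ≈ 2.1246

The effective depreciation rate is n + g + δ = 0.024 + 0.028 + 0.068 = 0.12.
Golden rule sets MPK = n+g+δ: 0.39·k^(0.39−1) = 0.12, so k_gold = (0.39/0.12)^(1/0.61) ≈ 6.9048.
y_gold = 6.9048^0.39 ≈ 2.1246.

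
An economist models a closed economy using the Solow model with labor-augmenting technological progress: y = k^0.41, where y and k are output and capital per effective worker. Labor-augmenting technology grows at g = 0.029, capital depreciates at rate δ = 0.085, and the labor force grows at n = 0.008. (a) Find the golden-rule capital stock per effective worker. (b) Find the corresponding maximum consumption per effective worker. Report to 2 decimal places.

(a) k_gold ≈ 7.80; (b) c_gold ≈ 1.37

n + g + δ = 0.008 + 0.029 + 0.085 = 0.122.
Maximizing c = f(k) − (n+g+δ)·k gives f'(k) = n+g+δ, i.e. 0.41·k^(0.41−1) = 0.122, so k_gold = (0.41/0.122)^(1/0.59) ≈ 7.8027.
y_gold = 7.8027^0.41 ≈ 2.3218; c_gold = y_gold − 0.122·k_gold ≈ 1.3698.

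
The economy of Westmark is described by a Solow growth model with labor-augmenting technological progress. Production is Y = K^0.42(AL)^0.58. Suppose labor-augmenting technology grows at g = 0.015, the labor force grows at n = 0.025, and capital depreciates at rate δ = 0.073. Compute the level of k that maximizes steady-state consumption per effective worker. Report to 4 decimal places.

Break-even investment rate: n + g + δ = 0.025 + 0.015 + 0.073 = 0.113.
Setting f'(k) = n+g+δ gives 0.42·k^(0.42−1) = 0.113, hence k_gold = (0.42/0.113)^(1/0.58) ≈ 9.6173.

k_gold ≈ 9.6173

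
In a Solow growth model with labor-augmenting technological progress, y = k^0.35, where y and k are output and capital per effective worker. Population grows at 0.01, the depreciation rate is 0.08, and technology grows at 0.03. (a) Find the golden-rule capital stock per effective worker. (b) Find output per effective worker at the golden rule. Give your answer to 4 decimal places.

n + g + δ = 0.01 + 0.03 + 0.08 = 0.12.
At the golden rule the marginal product of capital equals n+g+δ: 0.35·k^(0.35−1) = 0.12. Solving, k_gold = (0.35/0.12)^(1/0.65) ≈ 5.1905.
y_gold = 5.1905^0.35 ≈ 1.7796.

(a) k_gold ≈ 5.1905; (b) y_gold ≈ 1.7796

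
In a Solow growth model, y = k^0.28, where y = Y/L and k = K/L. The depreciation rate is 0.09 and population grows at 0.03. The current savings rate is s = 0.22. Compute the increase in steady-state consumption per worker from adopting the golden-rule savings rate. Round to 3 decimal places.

Δc ≈ 0.014

The effective depreciation rate is n + δ = 0.03 + 0.09 = 0.12.
Current steady state (s = 0.22): k* = (0.22/0.12)^(1/0.72) ≈ 2.3207, y* = 2.3207^0.28 ≈ 1.2658, c* = (1−0.22)·1.2658 ≈ 0.9873.
Setting f'(k) = n+δ gives 0.28·k^(0.28−1) = 0.12, hence k_gold = (0.28/0.12)^(1/0.72) ≈ 3.2440.
y_gold = 3.2440^0.28 ≈ 1.3903, c_gold = y_gold − 0.12·k_gold ≈ 1.0010.
Gain: Δc = 1.0010 − 0.9873 ≈ 0.0137.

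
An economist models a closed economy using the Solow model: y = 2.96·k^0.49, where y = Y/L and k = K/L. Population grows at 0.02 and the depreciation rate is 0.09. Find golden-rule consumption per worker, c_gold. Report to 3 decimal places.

n + δ = 0.02 + 0.09 = 0.11.
Golden rule sets MPK = n+δ: 0.49·2.96·k^(0.49−1) = 0.11, so k_gold = (0.49·2.96/0.11)^(1/0.51) ≈ 157.1321.
y_gold = 2.96·157.1321^0.49 ≈ 35.2746.
c_gold = y_gold − (n+δ)·k_gold = 35.2746 − 0.11·157.1321 ≈ 17.9900.

c_gold ≈ 17.990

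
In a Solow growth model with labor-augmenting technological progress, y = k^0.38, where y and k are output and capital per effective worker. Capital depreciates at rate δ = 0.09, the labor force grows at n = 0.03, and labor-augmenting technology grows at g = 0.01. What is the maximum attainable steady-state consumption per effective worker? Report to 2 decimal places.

The effective depreciation rate is n + g + δ = 0.03 + 0.01 + 0.09 = 0.13.
Golden rule sets MPK = n+g+δ: 0.38·k^(0.38−1) = 0.13, so k_gold = (0.38/0.13)^(1/0.62) ≈ 5.6410.
y_gold = 5.6410^0.38 ≈ 1.9298.
c_gold = y_gold − (n+g+δ)·k_gold = 1.9298 − 0.13·5.6410 ≈ 1.1965.

c_gold ≈ 1.20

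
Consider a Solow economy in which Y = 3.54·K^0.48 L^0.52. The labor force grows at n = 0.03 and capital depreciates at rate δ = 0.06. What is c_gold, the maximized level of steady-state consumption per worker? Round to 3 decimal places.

Break-even investment rate: n + δ = 0.03 + 0.06 = 0.09.
Golden rule sets MPK = n+δ: 0.48·3.54·k^(0.48−1) = 0.09, so k_gold = (0.48·3.54/0.09)^(1/0.52) ≈ 284.3479.
y_gold = 3.54·284.3479^0.48 ≈ 53.3152.
c_gold = y_gold − (n+δ)·k_gold = 53.3152 − 0.09·284.3479 ≈ 27.7239.

c_gold ≈ 27.724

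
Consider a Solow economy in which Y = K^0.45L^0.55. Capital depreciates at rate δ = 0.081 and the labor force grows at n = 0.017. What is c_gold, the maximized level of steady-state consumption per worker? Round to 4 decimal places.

n + δ = 0.017 + 0.081 = 0.098.
Golden rule sets MPK = n+δ: 0.45·k^(0.45−1) = 0.098, so k_gold = (0.45/0.098)^(1/0.55) ≈ 15.9813.
y_gold = 15.9813^0.45 ≈ 3.4804.
c_gold = y_gold − (n+δ)·k_gold = 3.4804 − 0.098·15.9813 ≈ 1.9142.

c_gold ≈ 1.9142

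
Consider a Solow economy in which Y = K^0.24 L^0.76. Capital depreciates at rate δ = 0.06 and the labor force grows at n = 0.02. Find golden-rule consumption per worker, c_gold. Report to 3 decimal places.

Break-even investment rate: n + δ = 0.02 + 0.06 = 0.08.
At the golden rule the marginal product of capital equals n+δ: 0.24·k^(0.24−1) = 0.08. Solving, k_gold = (0.24/0.08)^(1/0.76) ≈ 4.2442.
y_gold = 4.2442^0.24 ≈ 1.4147.
c_gold = y_gold − (n+δ)·k_gold = 1.4147 − 0.08·4.2442 ≈ 1.0752.

c_gold ≈ 1.075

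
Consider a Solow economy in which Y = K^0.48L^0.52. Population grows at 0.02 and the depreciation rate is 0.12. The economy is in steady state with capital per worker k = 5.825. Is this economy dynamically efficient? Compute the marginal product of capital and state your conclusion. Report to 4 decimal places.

n + δ = 0.02 + 0.12 = 0.14.
MPK = 0.48·k^(0.48−1) = 0.48·5.825^(-0.52) ≈ 0.1920.
MPK > 0.14, so the economy is dynamically efficient (under-saving).

dynamically efficient; MPK ≈ 0.1920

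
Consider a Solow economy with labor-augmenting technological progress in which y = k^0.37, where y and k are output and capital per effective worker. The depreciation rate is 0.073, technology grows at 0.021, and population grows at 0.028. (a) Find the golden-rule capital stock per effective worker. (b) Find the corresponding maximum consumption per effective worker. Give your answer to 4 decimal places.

(a) k_gold ≈ 5.8187; (b) c_gold ≈ 1.2087

Capital per effective worker breaks even when investment replaces (n + g + δ)·k; here n + g + δ = 0.122.
Setting f'(k) = n+g+δ gives 0.37·k^(0.37−1) = 0.122, hence k_gold = (0.37/0.122)^(1/0.63) ≈ 5.8187.
y_gold = 5.8187^0.37 ≈ 1.9186; c_gold = y_gold − 0.122·k_gold ≈ 1.2087.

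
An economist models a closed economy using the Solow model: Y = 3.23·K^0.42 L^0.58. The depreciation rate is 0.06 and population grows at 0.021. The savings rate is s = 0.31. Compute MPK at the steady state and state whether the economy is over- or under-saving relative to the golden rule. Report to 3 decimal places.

under-saving; MPK ≈ 0.110

Capital per worker breaks even when investment replaces (n + δ)·k; here n + δ = 0.081.
Steady-state k*: s·A·k^0.42 = 0.081·k gives k* = (0.31·3.23/0.081)^(1/0.58) ≈ 76.3651.
MPK = 0.42·3.23·76.3651^(-0.58) ≈ 0.1097.
MPK > n+δ = 0.081, so the economy is dynamically efficient (under-saving).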